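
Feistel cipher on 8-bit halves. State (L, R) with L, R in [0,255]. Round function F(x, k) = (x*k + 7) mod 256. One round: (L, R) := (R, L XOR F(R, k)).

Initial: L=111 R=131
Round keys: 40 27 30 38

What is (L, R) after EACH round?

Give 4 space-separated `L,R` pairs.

Round 1 (k=40): L=131 R=16
Round 2 (k=27): L=16 R=52
Round 3 (k=30): L=52 R=15
Round 4 (k=38): L=15 R=117

Answer: 131,16 16,52 52,15 15,117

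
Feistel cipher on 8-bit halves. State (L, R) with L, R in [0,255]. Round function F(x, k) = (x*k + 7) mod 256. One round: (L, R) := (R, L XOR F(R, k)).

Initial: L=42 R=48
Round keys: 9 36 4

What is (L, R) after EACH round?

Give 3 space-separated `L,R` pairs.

Answer: 48,157 157,43 43,46

Derivation:
Round 1 (k=9): L=48 R=157
Round 2 (k=36): L=157 R=43
Round 3 (k=4): L=43 R=46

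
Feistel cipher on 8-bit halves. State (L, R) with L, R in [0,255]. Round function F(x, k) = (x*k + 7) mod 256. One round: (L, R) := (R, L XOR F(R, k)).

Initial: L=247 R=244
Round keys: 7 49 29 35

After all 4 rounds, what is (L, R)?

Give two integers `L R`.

Answer: 174 46

Derivation:
Round 1 (k=7): L=244 R=68
Round 2 (k=49): L=68 R=255
Round 3 (k=29): L=255 R=174
Round 4 (k=35): L=174 R=46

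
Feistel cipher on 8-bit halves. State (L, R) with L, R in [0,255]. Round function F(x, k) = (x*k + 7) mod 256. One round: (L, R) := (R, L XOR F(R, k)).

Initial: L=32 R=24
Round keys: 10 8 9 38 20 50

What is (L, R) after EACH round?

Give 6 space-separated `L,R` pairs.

Round 1 (k=10): L=24 R=215
Round 2 (k=8): L=215 R=167
Round 3 (k=9): L=167 R=49
Round 4 (k=38): L=49 R=234
Round 5 (k=20): L=234 R=126
Round 6 (k=50): L=126 R=73

Answer: 24,215 215,167 167,49 49,234 234,126 126,73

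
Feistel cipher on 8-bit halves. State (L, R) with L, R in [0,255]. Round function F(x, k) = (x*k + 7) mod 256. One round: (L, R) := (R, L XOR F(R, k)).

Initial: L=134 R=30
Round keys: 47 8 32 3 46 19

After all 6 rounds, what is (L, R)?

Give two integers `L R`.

Answer: 67 30

Derivation:
Round 1 (k=47): L=30 R=15
Round 2 (k=8): L=15 R=97
Round 3 (k=32): L=97 R=40
Round 4 (k=3): L=40 R=30
Round 5 (k=46): L=30 R=67
Round 6 (k=19): L=67 R=30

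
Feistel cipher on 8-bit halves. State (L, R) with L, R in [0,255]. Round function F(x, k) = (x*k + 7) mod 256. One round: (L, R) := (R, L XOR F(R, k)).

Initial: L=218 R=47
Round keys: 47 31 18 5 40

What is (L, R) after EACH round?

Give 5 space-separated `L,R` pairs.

Round 1 (k=47): L=47 R=114
Round 2 (k=31): L=114 R=250
Round 3 (k=18): L=250 R=233
Round 4 (k=5): L=233 R=110
Round 5 (k=40): L=110 R=222

Answer: 47,114 114,250 250,233 233,110 110,222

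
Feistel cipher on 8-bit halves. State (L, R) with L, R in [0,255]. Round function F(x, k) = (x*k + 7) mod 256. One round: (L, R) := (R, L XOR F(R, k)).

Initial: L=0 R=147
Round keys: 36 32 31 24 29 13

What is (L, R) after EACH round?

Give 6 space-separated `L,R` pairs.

Answer: 147,179 179,244 244,32 32,243 243,174 174,46

Derivation:
Round 1 (k=36): L=147 R=179
Round 2 (k=32): L=179 R=244
Round 3 (k=31): L=244 R=32
Round 4 (k=24): L=32 R=243
Round 5 (k=29): L=243 R=174
Round 6 (k=13): L=174 R=46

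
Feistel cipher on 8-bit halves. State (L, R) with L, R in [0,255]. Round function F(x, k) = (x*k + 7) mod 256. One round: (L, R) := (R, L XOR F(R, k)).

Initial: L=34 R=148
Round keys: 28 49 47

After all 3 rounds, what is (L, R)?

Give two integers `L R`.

Round 1 (k=28): L=148 R=21
Round 2 (k=49): L=21 R=152
Round 3 (k=47): L=152 R=250

Answer: 152 250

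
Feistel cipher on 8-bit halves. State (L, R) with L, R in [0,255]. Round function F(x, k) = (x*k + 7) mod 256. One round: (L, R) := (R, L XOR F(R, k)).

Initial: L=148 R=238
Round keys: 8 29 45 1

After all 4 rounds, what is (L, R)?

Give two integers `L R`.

Answer: 244 171

Derivation:
Round 1 (k=8): L=238 R=227
Round 2 (k=29): L=227 R=80
Round 3 (k=45): L=80 R=244
Round 4 (k=1): L=244 R=171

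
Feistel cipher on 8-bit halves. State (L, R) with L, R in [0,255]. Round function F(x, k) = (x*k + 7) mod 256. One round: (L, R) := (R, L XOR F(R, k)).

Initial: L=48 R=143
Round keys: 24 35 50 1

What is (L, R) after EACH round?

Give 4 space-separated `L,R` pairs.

Round 1 (k=24): L=143 R=95
Round 2 (k=35): L=95 R=139
Round 3 (k=50): L=139 R=114
Round 4 (k=1): L=114 R=242

Answer: 143,95 95,139 139,114 114,242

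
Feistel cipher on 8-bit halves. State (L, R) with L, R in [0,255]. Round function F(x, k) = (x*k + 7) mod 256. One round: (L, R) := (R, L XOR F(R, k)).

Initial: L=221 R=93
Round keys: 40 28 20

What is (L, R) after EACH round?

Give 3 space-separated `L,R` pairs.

Round 1 (k=40): L=93 R=82
Round 2 (k=28): L=82 R=162
Round 3 (k=20): L=162 R=253

Answer: 93,82 82,162 162,253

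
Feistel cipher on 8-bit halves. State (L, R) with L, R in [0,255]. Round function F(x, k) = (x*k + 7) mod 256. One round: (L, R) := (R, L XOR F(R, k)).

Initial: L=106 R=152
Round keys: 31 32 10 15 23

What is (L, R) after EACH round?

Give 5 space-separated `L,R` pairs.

Round 1 (k=31): L=152 R=5
Round 2 (k=32): L=5 R=63
Round 3 (k=10): L=63 R=120
Round 4 (k=15): L=120 R=48
Round 5 (k=23): L=48 R=47

Answer: 152,5 5,63 63,120 120,48 48,47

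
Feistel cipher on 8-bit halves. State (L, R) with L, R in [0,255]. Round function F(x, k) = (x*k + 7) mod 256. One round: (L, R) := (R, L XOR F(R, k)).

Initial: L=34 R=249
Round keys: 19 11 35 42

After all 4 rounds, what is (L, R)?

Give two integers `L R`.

Answer: 129 47

Derivation:
Round 1 (k=19): L=249 R=160
Round 2 (k=11): L=160 R=30
Round 3 (k=35): L=30 R=129
Round 4 (k=42): L=129 R=47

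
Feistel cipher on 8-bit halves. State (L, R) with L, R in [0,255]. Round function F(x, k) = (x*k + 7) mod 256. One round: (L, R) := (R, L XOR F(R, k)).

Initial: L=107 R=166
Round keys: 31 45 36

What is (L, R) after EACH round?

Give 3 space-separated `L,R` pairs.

Round 1 (k=31): L=166 R=74
Round 2 (k=45): L=74 R=175
Round 3 (k=36): L=175 R=233

Answer: 166,74 74,175 175,233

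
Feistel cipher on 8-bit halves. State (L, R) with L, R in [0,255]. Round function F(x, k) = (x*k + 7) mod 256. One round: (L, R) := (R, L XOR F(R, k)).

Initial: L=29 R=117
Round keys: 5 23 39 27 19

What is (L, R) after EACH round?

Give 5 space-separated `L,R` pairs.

Answer: 117,77 77,135 135,213 213,249 249,87

Derivation:
Round 1 (k=5): L=117 R=77
Round 2 (k=23): L=77 R=135
Round 3 (k=39): L=135 R=213
Round 4 (k=27): L=213 R=249
Round 5 (k=19): L=249 R=87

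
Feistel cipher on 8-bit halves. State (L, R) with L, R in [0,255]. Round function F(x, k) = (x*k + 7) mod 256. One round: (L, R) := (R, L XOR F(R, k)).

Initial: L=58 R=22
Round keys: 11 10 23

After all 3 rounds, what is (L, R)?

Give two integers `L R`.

Answer: 179 223

Derivation:
Round 1 (k=11): L=22 R=195
Round 2 (k=10): L=195 R=179
Round 3 (k=23): L=179 R=223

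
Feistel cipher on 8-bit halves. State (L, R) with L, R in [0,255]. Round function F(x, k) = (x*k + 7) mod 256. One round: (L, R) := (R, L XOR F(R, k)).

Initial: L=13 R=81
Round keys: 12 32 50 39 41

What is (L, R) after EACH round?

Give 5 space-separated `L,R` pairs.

Round 1 (k=12): L=81 R=222
Round 2 (k=32): L=222 R=150
Round 3 (k=50): L=150 R=141
Round 4 (k=39): L=141 R=20
Round 5 (k=41): L=20 R=182

Answer: 81,222 222,150 150,141 141,20 20,182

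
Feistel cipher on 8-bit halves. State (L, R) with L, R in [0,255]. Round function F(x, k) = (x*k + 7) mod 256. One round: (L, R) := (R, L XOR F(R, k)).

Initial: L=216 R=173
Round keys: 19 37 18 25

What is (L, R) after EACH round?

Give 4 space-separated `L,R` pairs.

Answer: 173,6 6,72 72,17 17,248

Derivation:
Round 1 (k=19): L=173 R=6
Round 2 (k=37): L=6 R=72
Round 3 (k=18): L=72 R=17
Round 4 (k=25): L=17 R=248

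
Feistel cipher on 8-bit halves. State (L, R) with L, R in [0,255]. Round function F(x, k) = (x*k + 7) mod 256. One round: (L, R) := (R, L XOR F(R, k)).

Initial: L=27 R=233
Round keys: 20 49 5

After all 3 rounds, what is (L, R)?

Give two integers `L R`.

Round 1 (k=20): L=233 R=32
Round 2 (k=49): L=32 R=206
Round 3 (k=5): L=206 R=45

Answer: 206 45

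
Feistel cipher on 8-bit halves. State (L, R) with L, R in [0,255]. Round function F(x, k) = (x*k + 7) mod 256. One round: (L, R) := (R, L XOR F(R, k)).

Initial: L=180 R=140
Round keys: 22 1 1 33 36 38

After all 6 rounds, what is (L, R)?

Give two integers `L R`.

Round 1 (k=22): L=140 R=187
Round 2 (k=1): L=187 R=78
Round 3 (k=1): L=78 R=238
Round 4 (k=33): L=238 R=251
Round 5 (k=36): L=251 R=189
Round 6 (k=38): L=189 R=238

Answer: 189 238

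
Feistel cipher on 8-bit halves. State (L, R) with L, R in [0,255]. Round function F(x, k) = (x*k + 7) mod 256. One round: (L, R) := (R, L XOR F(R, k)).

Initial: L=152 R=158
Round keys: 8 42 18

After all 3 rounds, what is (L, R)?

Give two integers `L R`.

Answer: 163 18

Derivation:
Round 1 (k=8): L=158 R=111
Round 2 (k=42): L=111 R=163
Round 3 (k=18): L=163 R=18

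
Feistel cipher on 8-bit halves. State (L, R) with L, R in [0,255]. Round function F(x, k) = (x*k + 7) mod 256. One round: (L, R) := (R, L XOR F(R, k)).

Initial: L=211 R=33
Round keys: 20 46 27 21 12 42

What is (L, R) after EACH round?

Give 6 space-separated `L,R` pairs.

Round 1 (k=20): L=33 R=72
Round 2 (k=46): L=72 R=214
Round 3 (k=27): L=214 R=209
Round 4 (k=21): L=209 R=250
Round 5 (k=12): L=250 R=110
Round 6 (k=42): L=110 R=233

Answer: 33,72 72,214 214,209 209,250 250,110 110,233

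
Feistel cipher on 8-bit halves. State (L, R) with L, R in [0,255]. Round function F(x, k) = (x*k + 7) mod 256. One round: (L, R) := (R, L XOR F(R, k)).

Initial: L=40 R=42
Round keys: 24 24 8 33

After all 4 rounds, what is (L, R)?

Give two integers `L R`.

Round 1 (k=24): L=42 R=223
Round 2 (k=24): L=223 R=197
Round 3 (k=8): L=197 R=240
Round 4 (k=33): L=240 R=50

Answer: 240 50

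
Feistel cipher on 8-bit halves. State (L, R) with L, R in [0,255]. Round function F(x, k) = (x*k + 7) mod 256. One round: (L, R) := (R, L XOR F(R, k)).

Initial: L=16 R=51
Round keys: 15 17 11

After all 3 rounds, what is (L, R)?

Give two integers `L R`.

Answer: 104 107

Derivation:
Round 1 (k=15): L=51 R=20
Round 2 (k=17): L=20 R=104
Round 3 (k=11): L=104 R=107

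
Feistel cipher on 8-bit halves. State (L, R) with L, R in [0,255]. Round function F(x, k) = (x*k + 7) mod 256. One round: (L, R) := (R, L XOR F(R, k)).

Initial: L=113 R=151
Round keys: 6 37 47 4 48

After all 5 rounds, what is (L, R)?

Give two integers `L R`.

Round 1 (k=6): L=151 R=224
Round 2 (k=37): L=224 R=240
Round 3 (k=47): L=240 R=247
Round 4 (k=4): L=247 R=19
Round 5 (k=48): L=19 R=96

Answer: 19 96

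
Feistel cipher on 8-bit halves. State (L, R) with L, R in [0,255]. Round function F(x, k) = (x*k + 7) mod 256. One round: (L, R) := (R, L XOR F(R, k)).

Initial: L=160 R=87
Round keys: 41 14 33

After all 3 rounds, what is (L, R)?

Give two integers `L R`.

Answer: 236 37

Derivation:
Round 1 (k=41): L=87 R=86
Round 2 (k=14): L=86 R=236
Round 3 (k=33): L=236 R=37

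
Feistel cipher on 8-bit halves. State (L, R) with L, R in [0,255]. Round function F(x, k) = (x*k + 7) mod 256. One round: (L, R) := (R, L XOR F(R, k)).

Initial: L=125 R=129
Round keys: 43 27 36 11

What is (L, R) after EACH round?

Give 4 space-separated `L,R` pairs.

Round 1 (k=43): L=129 R=207
Round 2 (k=27): L=207 R=93
Round 3 (k=36): L=93 R=212
Round 4 (k=11): L=212 R=126

Answer: 129,207 207,93 93,212 212,126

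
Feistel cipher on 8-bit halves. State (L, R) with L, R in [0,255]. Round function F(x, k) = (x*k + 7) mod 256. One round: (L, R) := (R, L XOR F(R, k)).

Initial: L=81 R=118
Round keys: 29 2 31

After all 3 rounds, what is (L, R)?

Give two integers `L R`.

Answer: 25 58

Derivation:
Round 1 (k=29): L=118 R=52
Round 2 (k=2): L=52 R=25
Round 3 (k=31): L=25 R=58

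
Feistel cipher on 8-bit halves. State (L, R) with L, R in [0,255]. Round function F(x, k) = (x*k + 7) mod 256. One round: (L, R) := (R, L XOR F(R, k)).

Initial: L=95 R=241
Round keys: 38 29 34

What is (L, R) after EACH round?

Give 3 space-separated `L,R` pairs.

Round 1 (k=38): L=241 R=146
Round 2 (k=29): L=146 R=96
Round 3 (k=34): L=96 R=85

Answer: 241,146 146,96 96,85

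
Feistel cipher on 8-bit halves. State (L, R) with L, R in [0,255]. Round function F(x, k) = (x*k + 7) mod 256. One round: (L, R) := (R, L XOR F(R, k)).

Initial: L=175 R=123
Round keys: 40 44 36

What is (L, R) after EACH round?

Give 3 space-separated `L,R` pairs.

Round 1 (k=40): L=123 R=144
Round 2 (k=44): L=144 R=188
Round 3 (k=36): L=188 R=231

Answer: 123,144 144,188 188,231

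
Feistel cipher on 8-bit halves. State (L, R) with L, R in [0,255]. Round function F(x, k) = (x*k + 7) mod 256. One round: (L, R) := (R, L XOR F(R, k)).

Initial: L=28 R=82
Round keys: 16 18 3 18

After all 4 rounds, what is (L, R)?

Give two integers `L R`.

Answer: 191 10

Derivation:
Round 1 (k=16): L=82 R=59
Round 2 (k=18): L=59 R=127
Round 3 (k=3): L=127 R=191
Round 4 (k=18): L=191 R=10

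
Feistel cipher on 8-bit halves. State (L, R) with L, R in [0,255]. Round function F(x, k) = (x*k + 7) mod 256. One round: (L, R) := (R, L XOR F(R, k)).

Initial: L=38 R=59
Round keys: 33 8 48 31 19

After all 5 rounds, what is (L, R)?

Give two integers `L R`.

Answer: 184 108

Derivation:
Round 1 (k=33): L=59 R=132
Round 2 (k=8): L=132 R=28
Round 3 (k=48): L=28 R=195
Round 4 (k=31): L=195 R=184
Round 5 (k=19): L=184 R=108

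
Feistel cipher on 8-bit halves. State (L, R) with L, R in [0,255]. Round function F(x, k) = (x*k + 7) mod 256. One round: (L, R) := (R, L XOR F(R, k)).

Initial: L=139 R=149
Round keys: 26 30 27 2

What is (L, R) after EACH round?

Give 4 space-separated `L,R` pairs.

Round 1 (k=26): L=149 R=162
Round 2 (k=30): L=162 R=150
Round 3 (k=27): L=150 R=123
Round 4 (k=2): L=123 R=107

Answer: 149,162 162,150 150,123 123,107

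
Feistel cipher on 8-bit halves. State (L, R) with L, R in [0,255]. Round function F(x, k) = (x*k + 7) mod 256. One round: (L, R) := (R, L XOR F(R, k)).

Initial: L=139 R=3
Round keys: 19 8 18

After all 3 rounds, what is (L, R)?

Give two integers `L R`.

Round 1 (k=19): L=3 R=203
Round 2 (k=8): L=203 R=92
Round 3 (k=18): L=92 R=180

Answer: 92 180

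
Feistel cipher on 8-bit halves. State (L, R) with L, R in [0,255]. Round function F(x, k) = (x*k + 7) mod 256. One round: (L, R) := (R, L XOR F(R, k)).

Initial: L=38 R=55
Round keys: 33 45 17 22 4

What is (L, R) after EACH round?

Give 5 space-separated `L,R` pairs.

Round 1 (k=33): L=55 R=56
Round 2 (k=45): L=56 R=232
Round 3 (k=17): L=232 R=87
Round 4 (k=22): L=87 R=105
Round 5 (k=4): L=105 R=252

Answer: 55,56 56,232 232,87 87,105 105,252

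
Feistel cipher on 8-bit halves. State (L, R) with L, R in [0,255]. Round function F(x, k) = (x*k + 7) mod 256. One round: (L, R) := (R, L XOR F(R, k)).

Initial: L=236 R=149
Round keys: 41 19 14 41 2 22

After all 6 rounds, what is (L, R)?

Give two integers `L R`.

Round 1 (k=41): L=149 R=8
Round 2 (k=19): L=8 R=10
Round 3 (k=14): L=10 R=155
Round 4 (k=41): L=155 R=208
Round 5 (k=2): L=208 R=60
Round 6 (k=22): L=60 R=255

Answer: 60 255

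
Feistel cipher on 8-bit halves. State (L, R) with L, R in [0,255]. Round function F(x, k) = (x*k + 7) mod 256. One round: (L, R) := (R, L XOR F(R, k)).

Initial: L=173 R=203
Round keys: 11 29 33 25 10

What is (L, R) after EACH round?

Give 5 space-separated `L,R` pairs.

Answer: 203,109 109,171 171,127 127,197 197,198

Derivation:
Round 1 (k=11): L=203 R=109
Round 2 (k=29): L=109 R=171
Round 3 (k=33): L=171 R=127
Round 4 (k=25): L=127 R=197
Round 5 (k=10): L=197 R=198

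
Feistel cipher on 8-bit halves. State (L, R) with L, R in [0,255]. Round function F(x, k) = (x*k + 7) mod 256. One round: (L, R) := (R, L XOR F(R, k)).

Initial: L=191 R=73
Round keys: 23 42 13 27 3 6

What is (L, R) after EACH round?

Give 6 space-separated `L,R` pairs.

Answer: 73,41 41,136 136,198 198,97 97,236 236,238

Derivation:
Round 1 (k=23): L=73 R=41
Round 2 (k=42): L=41 R=136
Round 3 (k=13): L=136 R=198
Round 4 (k=27): L=198 R=97
Round 5 (k=3): L=97 R=236
Round 6 (k=6): L=236 R=238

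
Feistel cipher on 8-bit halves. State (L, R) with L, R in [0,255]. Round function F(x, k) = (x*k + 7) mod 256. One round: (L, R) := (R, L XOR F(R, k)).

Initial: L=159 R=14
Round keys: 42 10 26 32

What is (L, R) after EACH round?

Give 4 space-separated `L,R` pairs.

Round 1 (k=42): L=14 R=204
Round 2 (k=10): L=204 R=241
Round 3 (k=26): L=241 R=77
Round 4 (k=32): L=77 R=86

Answer: 14,204 204,241 241,77 77,86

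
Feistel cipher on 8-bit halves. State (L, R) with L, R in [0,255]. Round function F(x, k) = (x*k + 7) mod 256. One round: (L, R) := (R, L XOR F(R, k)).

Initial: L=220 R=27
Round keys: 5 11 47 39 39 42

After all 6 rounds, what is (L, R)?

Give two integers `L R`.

Answer: 174 185

Derivation:
Round 1 (k=5): L=27 R=82
Round 2 (k=11): L=82 R=150
Round 3 (k=47): L=150 R=195
Round 4 (k=39): L=195 R=42
Round 5 (k=39): L=42 R=174
Round 6 (k=42): L=174 R=185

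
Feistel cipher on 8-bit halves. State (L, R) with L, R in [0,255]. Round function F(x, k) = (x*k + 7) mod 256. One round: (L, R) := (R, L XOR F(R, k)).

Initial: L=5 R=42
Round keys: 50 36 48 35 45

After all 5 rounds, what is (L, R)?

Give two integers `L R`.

Round 1 (k=50): L=42 R=62
Round 2 (k=36): L=62 R=149
Round 3 (k=48): L=149 R=201
Round 4 (k=35): L=201 R=23
Round 5 (k=45): L=23 R=219

Answer: 23 219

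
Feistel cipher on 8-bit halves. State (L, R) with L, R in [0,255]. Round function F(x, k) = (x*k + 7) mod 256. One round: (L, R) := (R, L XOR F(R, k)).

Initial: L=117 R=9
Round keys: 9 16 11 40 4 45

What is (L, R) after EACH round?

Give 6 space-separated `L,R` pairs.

Answer: 9,45 45,222 222,188 188,185 185,87 87,235

Derivation:
Round 1 (k=9): L=9 R=45
Round 2 (k=16): L=45 R=222
Round 3 (k=11): L=222 R=188
Round 4 (k=40): L=188 R=185
Round 5 (k=4): L=185 R=87
Round 6 (k=45): L=87 R=235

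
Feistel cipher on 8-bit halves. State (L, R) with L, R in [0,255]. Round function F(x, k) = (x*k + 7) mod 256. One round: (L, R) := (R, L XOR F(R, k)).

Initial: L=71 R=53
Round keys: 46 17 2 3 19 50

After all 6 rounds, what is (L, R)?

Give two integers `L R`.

Round 1 (k=46): L=53 R=202
Round 2 (k=17): L=202 R=68
Round 3 (k=2): L=68 R=69
Round 4 (k=3): L=69 R=146
Round 5 (k=19): L=146 R=152
Round 6 (k=50): L=152 R=37

Answer: 152 37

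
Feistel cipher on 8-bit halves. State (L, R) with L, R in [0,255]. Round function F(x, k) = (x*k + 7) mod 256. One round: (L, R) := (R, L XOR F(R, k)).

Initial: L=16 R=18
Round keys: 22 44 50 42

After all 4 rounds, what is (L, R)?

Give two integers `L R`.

Answer: 106 242

Derivation:
Round 1 (k=22): L=18 R=131
Round 2 (k=44): L=131 R=153
Round 3 (k=50): L=153 R=106
Round 4 (k=42): L=106 R=242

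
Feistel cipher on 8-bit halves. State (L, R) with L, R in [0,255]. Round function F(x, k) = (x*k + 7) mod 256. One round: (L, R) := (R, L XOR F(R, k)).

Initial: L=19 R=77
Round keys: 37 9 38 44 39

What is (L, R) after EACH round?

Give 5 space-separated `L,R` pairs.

Round 1 (k=37): L=77 R=59
Round 2 (k=9): L=59 R=87
Round 3 (k=38): L=87 R=202
Round 4 (k=44): L=202 R=232
Round 5 (k=39): L=232 R=149

Answer: 77,59 59,87 87,202 202,232 232,149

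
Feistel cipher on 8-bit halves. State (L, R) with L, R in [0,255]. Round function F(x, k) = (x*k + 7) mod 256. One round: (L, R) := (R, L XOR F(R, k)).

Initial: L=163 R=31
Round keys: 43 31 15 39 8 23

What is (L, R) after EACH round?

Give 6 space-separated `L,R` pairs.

Answer: 31,159 159,87 87,191 191,119 119,0 0,112

Derivation:
Round 1 (k=43): L=31 R=159
Round 2 (k=31): L=159 R=87
Round 3 (k=15): L=87 R=191
Round 4 (k=39): L=191 R=119
Round 5 (k=8): L=119 R=0
Round 6 (k=23): L=0 R=112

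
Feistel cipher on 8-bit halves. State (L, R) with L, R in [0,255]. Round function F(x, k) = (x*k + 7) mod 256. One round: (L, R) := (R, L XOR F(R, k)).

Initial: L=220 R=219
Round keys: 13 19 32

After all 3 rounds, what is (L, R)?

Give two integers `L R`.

Answer: 78 61

Derivation:
Round 1 (k=13): L=219 R=250
Round 2 (k=19): L=250 R=78
Round 3 (k=32): L=78 R=61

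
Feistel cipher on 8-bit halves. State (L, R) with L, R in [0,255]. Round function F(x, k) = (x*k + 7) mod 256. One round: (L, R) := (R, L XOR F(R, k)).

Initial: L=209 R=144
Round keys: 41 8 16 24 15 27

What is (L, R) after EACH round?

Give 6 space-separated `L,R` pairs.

Round 1 (k=41): L=144 R=198
Round 2 (k=8): L=198 R=167
Round 3 (k=16): L=167 R=177
Round 4 (k=24): L=177 R=56
Round 5 (k=15): L=56 R=254
Round 6 (k=27): L=254 R=233

Answer: 144,198 198,167 167,177 177,56 56,254 254,233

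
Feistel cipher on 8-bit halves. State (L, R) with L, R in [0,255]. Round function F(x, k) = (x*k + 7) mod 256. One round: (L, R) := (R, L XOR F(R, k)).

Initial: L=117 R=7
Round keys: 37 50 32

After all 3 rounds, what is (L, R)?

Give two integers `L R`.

Answer: 210 56

Derivation:
Round 1 (k=37): L=7 R=127
Round 2 (k=50): L=127 R=210
Round 3 (k=32): L=210 R=56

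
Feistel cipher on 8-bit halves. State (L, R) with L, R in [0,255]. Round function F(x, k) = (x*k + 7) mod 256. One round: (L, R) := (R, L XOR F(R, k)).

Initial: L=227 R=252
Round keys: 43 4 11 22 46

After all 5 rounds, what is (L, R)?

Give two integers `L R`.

Round 1 (k=43): L=252 R=184
Round 2 (k=4): L=184 R=27
Round 3 (k=11): L=27 R=136
Round 4 (k=22): L=136 R=172
Round 5 (k=46): L=172 R=103

Answer: 172 103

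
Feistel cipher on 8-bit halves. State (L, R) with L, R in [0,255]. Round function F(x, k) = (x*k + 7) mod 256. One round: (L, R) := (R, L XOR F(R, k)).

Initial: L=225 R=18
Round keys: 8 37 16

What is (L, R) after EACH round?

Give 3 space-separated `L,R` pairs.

Round 1 (k=8): L=18 R=118
Round 2 (k=37): L=118 R=7
Round 3 (k=16): L=7 R=1

Answer: 18,118 118,7 7,1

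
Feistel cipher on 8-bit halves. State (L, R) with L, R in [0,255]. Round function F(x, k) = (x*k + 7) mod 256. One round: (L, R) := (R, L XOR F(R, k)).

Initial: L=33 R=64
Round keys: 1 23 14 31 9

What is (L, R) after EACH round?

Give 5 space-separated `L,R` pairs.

Answer: 64,102 102,113 113,83 83,101 101,199

Derivation:
Round 1 (k=1): L=64 R=102
Round 2 (k=23): L=102 R=113
Round 3 (k=14): L=113 R=83
Round 4 (k=31): L=83 R=101
Round 5 (k=9): L=101 R=199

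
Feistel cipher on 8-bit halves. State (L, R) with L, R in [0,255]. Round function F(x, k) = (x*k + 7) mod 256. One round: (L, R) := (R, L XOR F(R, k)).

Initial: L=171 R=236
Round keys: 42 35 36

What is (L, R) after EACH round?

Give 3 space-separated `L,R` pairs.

Answer: 236,20 20,47 47,183

Derivation:
Round 1 (k=42): L=236 R=20
Round 2 (k=35): L=20 R=47
Round 3 (k=36): L=47 R=183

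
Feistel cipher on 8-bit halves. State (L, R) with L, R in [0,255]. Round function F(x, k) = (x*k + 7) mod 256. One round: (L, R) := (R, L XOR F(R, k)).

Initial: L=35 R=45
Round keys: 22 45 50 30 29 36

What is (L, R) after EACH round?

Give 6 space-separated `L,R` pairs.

Answer: 45,198 198,248 248,177 177,61 61,65 65,22

Derivation:
Round 1 (k=22): L=45 R=198
Round 2 (k=45): L=198 R=248
Round 3 (k=50): L=248 R=177
Round 4 (k=30): L=177 R=61
Round 5 (k=29): L=61 R=65
Round 6 (k=36): L=65 R=22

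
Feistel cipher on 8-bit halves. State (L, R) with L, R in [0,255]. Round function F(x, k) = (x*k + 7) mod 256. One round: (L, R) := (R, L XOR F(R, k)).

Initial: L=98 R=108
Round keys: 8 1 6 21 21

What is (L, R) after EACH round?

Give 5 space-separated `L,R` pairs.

Answer: 108,5 5,96 96,66 66,17 17,46

Derivation:
Round 1 (k=8): L=108 R=5
Round 2 (k=1): L=5 R=96
Round 3 (k=6): L=96 R=66
Round 4 (k=21): L=66 R=17
Round 5 (k=21): L=17 R=46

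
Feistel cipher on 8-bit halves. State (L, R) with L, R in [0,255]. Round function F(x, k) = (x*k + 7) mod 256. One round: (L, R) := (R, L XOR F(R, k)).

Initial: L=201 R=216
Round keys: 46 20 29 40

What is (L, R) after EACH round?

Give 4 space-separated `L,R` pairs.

Answer: 216,30 30,135 135,76 76,96

Derivation:
Round 1 (k=46): L=216 R=30
Round 2 (k=20): L=30 R=135
Round 3 (k=29): L=135 R=76
Round 4 (k=40): L=76 R=96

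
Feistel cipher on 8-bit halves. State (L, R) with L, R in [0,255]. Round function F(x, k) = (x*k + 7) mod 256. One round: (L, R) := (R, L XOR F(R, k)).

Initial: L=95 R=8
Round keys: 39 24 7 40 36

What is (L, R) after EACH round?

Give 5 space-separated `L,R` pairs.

Answer: 8,96 96,15 15,16 16,136 136,55

Derivation:
Round 1 (k=39): L=8 R=96
Round 2 (k=24): L=96 R=15
Round 3 (k=7): L=15 R=16
Round 4 (k=40): L=16 R=136
Round 5 (k=36): L=136 R=55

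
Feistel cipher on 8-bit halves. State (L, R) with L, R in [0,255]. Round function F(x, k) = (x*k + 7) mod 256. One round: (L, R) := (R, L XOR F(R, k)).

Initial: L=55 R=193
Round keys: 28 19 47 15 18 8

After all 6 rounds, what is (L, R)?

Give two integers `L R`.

Round 1 (k=28): L=193 R=20
Round 2 (k=19): L=20 R=66
Round 3 (k=47): L=66 R=49
Round 4 (k=15): L=49 R=164
Round 5 (k=18): L=164 R=190
Round 6 (k=8): L=190 R=83

Answer: 190 83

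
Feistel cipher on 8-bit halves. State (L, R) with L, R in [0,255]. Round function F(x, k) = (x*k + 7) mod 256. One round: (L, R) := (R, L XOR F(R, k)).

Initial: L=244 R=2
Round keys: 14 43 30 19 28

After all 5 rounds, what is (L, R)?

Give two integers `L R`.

Round 1 (k=14): L=2 R=215
Round 2 (k=43): L=215 R=38
Round 3 (k=30): L=38 R=172
Round 4 (k=19): L=172 R=237
Round 5 (k=28): L=237 R=95

Answer: 237 95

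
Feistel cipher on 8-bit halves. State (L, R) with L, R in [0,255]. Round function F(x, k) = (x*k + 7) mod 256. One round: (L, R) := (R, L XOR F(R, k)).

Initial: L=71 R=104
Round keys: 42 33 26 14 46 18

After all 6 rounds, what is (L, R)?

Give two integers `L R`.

Round 1 (k=42): L=104 R=80
Round 2 (k=33): L=80 R=63
Round 3 (k=26): L=63 R=61
Round 4 (k=14): L=61 R=98
Round 5 (k=46): L=98 R=158
Round 6 (k=18): L=158 R=65

Answer: 158 65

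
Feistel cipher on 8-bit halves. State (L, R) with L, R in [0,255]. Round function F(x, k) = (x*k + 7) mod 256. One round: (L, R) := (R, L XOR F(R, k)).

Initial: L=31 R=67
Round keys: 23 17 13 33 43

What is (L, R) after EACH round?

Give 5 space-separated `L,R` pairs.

Round 1 (k=23): L=67 R=19
Round 2 (k=17): L=19 R=9
Round 3 (k=13): L=9 R=111
Round 4 (k=33): L=111 R=95
Round 5 (k=43): L=95 R=147

Answer: 67,19 19,9 9,111 111,95 95,147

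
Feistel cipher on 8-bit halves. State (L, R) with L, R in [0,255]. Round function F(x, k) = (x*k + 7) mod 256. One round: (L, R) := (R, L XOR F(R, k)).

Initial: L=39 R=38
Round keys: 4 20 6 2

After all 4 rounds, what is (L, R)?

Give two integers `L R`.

Round 1 (k=4): L=38 R=184
Round 2 (k=20): L=184 R=65
Round 3 (k=6): L=65 R=53
Round 4 (k=2): L=53 R=48

Answer: 53 48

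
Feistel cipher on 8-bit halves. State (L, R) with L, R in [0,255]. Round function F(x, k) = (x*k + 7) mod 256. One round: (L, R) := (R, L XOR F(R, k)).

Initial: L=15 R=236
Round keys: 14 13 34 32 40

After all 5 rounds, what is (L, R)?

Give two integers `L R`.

Round 1 (k=14): L=236 R=224
Round 2 (k=13): L=224 R=139
Round 3 (k=34): L=139 R=157
Round 4 (k=32): L=157 R=44
Round 5 (k=40): L=44 R=122

Answer: 44 122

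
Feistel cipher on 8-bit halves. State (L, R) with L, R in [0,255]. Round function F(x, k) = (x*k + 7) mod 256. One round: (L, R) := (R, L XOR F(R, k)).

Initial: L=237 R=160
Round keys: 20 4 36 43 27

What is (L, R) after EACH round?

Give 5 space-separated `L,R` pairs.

Answer: 160,106 106,15 15,73 73,69 69,7

Derivation:
Round 1 (k=20): L=160 R=106
Round 2 (k=4): L=106 R=15
Round 3 (k=36): L=15 R=73
Round 4 (k=43): L=73 R=69
Round 5 (k=27): L=69 R=7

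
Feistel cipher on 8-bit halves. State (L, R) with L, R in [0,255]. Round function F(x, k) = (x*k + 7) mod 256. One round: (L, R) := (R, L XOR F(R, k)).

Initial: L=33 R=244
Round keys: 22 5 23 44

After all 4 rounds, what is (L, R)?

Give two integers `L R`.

Round 1 (k=22): L=244 R=222
Round 2 (k=5): L=222 R=169
Round 3 (k=23): L=169 R=232
Round 4 (k=44): L=232 R=78

Answer: 232 78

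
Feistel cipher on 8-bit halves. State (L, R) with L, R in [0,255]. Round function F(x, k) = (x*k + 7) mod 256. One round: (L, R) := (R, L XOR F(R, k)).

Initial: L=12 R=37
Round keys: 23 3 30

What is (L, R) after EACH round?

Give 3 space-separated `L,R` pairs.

Round 1 (k=23): L=37 R=86
Round 2 (k=3): L=86 R=44
Round 3 (k=30): L=44 R=121

Answer: 37,86 86,44 44,121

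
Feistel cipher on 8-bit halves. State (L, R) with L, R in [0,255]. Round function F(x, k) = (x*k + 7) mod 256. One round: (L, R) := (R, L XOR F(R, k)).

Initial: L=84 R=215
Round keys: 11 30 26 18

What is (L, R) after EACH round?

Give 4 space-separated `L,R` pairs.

Answer: 215,16 16,48 48,247 247,85

Derivation:
Round 1 (k=11): L=215 R=16
Round 2 (k=30): L=16 R=48
Round 3 (k=26): L=48 R=247
Round 4 (k=18): L=247 R=85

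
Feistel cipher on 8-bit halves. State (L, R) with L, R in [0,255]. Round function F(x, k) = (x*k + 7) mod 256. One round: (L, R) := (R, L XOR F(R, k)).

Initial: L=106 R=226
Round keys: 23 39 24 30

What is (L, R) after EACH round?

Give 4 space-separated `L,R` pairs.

Round 1 (k=23): L=226 R=63
Round 2 (k=39): L=63 R=66
Round 3 (k=24): L=66 R=8
Round 4 (k=30): L=8 R=181

Answer: 226,63 63,66 66,8 8,181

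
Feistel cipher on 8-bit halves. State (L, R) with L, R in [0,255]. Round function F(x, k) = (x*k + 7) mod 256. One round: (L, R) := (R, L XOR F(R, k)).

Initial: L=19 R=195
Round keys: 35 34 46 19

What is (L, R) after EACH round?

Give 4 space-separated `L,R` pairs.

Answer: 195,163 163,110 110,104 104,209

Derivation:
Round 1 (k=35): L=195 R=163
Round 2 (k=34): L=163 R=110
Round 3 (k=46): L=110 R=104
Round 4 (k=19): L=104 R=209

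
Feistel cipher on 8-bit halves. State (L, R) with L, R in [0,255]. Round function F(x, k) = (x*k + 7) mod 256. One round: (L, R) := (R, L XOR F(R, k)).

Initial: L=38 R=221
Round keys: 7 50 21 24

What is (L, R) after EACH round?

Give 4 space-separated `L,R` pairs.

Answer: 221,52 52,242 242,213 213,13

Derivation:
Round 1 (k=7): L=221 R=52
Round 2 (k=50): L=52 R=242
Round 3 (k=21): L=242 R=213
Round 4 (k=24): L=213 R=13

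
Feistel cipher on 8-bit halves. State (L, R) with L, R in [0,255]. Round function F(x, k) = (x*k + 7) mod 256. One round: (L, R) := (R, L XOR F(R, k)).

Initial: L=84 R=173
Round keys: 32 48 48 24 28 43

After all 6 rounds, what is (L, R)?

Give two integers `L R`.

Answer: 39 73

Derivation:
Round 1 (k=32): L=173 R=243
Round 2 (k=48): L=243 R=58
Round 3 (k=48): L=58 R=20
Round 4 (k=24): L=20 R=221
Round 5 (k=28): L=221 R=39
Round 6 (k=43): L=39 R=73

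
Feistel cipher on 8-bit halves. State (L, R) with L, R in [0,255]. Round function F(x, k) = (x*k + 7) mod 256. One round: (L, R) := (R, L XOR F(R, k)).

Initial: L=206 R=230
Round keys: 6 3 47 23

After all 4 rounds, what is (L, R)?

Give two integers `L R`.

Answer: 82 117

Derivation:
Round 1 (k=6): L=230 R=165
Round 2 (k=3): L=165 R=16
Round 3 (k=47): L=16 R=82
Round 4 (k=23): L=82 R=117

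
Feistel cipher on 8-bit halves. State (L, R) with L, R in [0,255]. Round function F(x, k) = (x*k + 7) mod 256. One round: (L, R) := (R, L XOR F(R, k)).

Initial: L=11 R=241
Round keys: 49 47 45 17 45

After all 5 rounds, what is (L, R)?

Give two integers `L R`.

Answer: 135 137

Derivation:
Round 1 (k=49): L=241 R=35
Round 2 (k=47): L=35 R=133
Round 3 (k=45): L=133 R=75
Round 4 (k=17): L=75 R=135
Round 5 (k=45): L=135 R=137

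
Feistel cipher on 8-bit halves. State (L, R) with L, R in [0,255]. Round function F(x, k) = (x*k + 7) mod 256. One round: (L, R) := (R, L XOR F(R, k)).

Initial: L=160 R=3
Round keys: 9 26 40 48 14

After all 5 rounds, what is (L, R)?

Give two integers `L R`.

Round 1 (k=9): L=3 R=130
Round 2 (k=26): L=130 R=56
Round 3 (k=40): L=56 R=69
Round 4 (k=48): L=69 R=207
Round 5 (k=14): L=207 R=28

Answer: 207 28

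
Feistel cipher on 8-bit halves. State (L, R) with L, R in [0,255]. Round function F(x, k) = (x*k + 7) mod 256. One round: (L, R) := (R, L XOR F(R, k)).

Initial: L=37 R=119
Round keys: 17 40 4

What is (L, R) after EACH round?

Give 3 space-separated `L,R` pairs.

Answer: 119,203 203,200 200,236

Derivation:
Round 1 (k=17): L=119 R=203
Round 2 (k=40): L=203 R=200
Round 3 (k=4): L=200 R=236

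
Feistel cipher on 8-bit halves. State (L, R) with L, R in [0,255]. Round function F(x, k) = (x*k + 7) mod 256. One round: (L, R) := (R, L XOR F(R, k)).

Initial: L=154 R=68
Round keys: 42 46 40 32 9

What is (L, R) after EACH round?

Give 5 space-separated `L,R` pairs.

Answer: 68,181 181,201 201,218 218,142 142,223

Derivation:
Round 1 (k=42): L=68 R=181
Round 2 (k=46): L=181 R=201
Round 3 (k=40): L=201 R=218
Round 4 (k=32): L=218 R=142
Round 5 (k=9): L=142 R=223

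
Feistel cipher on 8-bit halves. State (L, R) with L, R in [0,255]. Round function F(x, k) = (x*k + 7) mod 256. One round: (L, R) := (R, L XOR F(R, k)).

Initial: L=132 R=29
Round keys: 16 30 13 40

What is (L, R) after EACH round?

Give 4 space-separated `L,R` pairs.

Round 1 (k=16): L=29 R=83
Round 2 (k=30): L=83 R=220
Round 3 (k=13): L=220 R=96
Round 4 (k=40): L=96 R=219

Answer: 29,83 83,220 220,96 96,219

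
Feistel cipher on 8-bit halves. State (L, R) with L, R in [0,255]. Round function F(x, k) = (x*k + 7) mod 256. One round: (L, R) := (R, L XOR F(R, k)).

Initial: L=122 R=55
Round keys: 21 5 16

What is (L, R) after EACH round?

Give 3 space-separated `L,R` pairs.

Answer: 55,240 240,128 128,247

Derivation:
Round 1 (k=21): L=55 R=240
Round 2 (k=5): L=240 R=128
Round 3 (k=16): L=128 R=247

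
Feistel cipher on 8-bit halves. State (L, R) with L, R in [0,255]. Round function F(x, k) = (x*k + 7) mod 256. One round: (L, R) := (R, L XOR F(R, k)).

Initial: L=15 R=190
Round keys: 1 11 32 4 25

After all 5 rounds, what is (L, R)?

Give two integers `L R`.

Round 1 (k=1): L=190 R=202
Round 2 (k=11): L=202 R=11
Round 3 (k=32): L=11 R=173
Round 4 (k=4): L=173 R=176
Round 5 (k=25): L=176 R=154

Answer: 176 154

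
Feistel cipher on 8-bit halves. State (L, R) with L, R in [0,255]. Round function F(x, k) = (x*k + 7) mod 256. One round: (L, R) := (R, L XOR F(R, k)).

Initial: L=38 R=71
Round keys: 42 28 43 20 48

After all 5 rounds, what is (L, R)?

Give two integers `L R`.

Answer: 59 71

Derivation:
Round 1 (k=42): L=71 R=139
Round 2 (k=28): L=139 R=124
Round 3 (k=43): L=124 R=80
Round 4 (k=20): L=80 R=59
Round 5 (k=48): L=59 R=71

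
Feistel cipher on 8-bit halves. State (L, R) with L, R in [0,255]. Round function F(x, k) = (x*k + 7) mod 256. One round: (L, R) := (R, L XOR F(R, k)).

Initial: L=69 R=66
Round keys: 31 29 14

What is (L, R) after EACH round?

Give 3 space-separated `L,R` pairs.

Answer: 66,64 64,5 5,13

Derivation:
Round 1 (k=31): L=66 R=64
Round 2 (k=29): L=64 R=5
Round 3 (k=14): L=5 R=13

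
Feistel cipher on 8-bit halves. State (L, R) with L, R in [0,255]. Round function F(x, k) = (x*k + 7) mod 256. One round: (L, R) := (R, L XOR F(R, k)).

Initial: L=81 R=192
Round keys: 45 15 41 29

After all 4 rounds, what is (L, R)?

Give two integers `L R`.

Answer: 86 212

Derivation:
Round 1 (k=45): L=192 R=150
Round 2 (k=15): L=150 R=17
Round 3 (k=41): L=17 R=86
Round 4 (k=29): L=86 R=212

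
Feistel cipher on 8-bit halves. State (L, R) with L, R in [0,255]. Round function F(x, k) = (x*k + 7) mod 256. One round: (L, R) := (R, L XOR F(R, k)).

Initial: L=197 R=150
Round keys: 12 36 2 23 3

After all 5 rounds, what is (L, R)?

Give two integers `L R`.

Answer: 101 5

Derivation:
Round 1 (k=12): L=150 R=202
Round 2 (k=36): L=202 R=249
Round 3 (k=2): L=249 R=51
Round 4 (k=23): L=51 R=101
Round 5 (k=3): L=101 R=5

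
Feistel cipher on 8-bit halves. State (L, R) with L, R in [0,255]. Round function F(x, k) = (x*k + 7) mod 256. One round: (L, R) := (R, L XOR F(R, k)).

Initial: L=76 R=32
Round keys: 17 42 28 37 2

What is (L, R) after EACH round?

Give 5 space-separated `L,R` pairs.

Round 1 (k=17): L=32 R=107
Round 2 (k=42): L=107 R=181
Round 3 (k=28): L=181 R=184
Round 4 (k=37): L=184 R=42
Round 5 (k=2): L=42 R=227

Answer: 32,107 107,181 181,184 184,42 42,227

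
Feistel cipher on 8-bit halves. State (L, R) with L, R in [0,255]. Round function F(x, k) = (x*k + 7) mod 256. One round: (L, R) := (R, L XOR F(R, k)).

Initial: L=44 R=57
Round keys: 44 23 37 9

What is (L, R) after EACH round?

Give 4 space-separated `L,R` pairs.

Answer: 57,255 255,201 201,235 235,131

Derivation:
Round 1 (k=44): L=57 R=255
Round 2 (k=23): L=255 R=201
Round 3 (k=37): L=201 R=235
Round 4 (k=9): L=235 R=131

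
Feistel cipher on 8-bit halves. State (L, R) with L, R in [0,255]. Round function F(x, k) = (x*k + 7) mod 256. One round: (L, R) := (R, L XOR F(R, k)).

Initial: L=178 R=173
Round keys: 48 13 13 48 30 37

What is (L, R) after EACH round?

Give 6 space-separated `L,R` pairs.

Round 1 (k=48): L=173 R=197
Round 2 (k=13): L=197 R=165
Round 3 (k=13): L=165 R=173
Round 4 (k=48): L=173 R=210
Round 5 (k=30): L=210 R=14
Round 6 (k=37): L=14 R=223

Answer: 173,197 197,165 165,173 173,210 210,14 14,223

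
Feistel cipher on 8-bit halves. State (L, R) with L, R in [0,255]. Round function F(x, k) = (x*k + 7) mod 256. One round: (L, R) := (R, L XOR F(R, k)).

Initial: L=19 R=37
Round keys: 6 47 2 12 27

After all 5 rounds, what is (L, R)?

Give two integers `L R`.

Answer: 39 253

Derivation:
Round 1 (k=6): L=37 R=246
Round 2 (k=47): L=246 R=20
Round 3 (k=2): L=20 R=217
Round 4 (k=12): L=217 R=39
Round 5 (k=27): L=39 R=253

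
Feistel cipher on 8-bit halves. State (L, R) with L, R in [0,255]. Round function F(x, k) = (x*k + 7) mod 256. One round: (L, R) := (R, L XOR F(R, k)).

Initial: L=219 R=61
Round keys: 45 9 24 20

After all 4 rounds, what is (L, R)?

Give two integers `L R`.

Answer: 180 208

Derivation:
Round 1 (k=45): L=61 R=27
Round 2 (k=9): L=27 R=199
Round 3 (k=24): L=199 R=180
Round 4 (k=20): L=180 R=208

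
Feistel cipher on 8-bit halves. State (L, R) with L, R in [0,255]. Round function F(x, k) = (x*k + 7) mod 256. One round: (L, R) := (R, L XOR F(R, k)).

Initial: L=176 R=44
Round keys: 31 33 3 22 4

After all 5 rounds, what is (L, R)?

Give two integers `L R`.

Answer: 93 17

Derivation:
Round 1 (k=31): L=44 R=235
Round 2 (k=33): L=235 R=126
Round 3 (k=3): L=126 R=106
Round 4 (k=22): L=106 R=93
Round 5 (k=4): L=93 R=17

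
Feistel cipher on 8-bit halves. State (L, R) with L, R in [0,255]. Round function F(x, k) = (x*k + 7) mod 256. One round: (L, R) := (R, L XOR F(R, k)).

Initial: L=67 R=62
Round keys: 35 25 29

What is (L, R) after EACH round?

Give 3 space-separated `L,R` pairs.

Answer: 62,194 194,199 199,80

Derivation:
Round 1 (k=35): L=62 R=194
Round 2 (k=25): L=194 R=199
Round 3 (k=29): L=199 R=80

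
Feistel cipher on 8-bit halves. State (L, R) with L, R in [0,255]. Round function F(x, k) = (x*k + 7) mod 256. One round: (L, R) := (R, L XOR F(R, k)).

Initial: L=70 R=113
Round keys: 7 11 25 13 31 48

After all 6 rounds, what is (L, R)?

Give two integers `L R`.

Answer: 52 9

Derivation:
Round 1 (k=7): L=113 R=88
Round 2 (k=11): L=88 R=190
Round 3 (k=25): L=190 R=205
Round 4 (k=13): L=205 R=206
Round 5 (k=31): L=206 R=52
Round 6 (k=48): L=52 R=9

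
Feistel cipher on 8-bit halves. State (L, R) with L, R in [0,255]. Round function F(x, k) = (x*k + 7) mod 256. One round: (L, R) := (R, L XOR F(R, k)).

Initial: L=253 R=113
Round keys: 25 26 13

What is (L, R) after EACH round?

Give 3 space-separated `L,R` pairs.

Round 1 (k=25): L=113 R=237
Round 2 (k=26): L=237 R=104
Round 3 (k=13): L=104 R=162

Answer: 113,237 237,104 104,162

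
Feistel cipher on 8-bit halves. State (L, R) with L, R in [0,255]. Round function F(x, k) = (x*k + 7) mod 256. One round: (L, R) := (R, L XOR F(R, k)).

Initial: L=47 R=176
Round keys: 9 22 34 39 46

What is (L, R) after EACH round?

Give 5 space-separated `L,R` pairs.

Round 1 (k=9): L=176 R=24
Round 2 (k=22): L=24 R=167
Round 3 (k=34): L=167 R=45
Round 4 (k=39): L=45 R=69
Round 5 (k=46): L=69 R=64

Answer: 176,24 24,167 167,45 45,69 69,64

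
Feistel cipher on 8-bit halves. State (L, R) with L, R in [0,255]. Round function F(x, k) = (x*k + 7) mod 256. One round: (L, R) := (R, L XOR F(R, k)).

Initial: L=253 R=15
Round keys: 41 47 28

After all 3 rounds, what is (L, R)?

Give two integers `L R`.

Round 1 (k=41): L=15 R=147
Round 2 (k=47): L=147 R=11
Round 3 (k=28): L=11 R=168

Answer: 11 168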